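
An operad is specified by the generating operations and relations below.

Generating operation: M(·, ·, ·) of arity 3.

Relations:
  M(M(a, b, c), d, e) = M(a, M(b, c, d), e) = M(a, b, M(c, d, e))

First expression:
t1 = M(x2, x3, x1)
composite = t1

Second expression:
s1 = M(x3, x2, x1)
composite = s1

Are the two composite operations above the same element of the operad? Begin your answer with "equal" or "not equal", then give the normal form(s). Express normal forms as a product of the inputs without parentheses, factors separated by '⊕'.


The first composite normalizes to x2 ⊕ x3 ⊕ x1
The second composite normalizes to x3 ⊕ x2 ⊕ x1
The forms do not match — not equal.

not equal; the first gives x2 ⊕ x3 ⊕ x1 and the second x3 ⊕ x2 ⊕ x1


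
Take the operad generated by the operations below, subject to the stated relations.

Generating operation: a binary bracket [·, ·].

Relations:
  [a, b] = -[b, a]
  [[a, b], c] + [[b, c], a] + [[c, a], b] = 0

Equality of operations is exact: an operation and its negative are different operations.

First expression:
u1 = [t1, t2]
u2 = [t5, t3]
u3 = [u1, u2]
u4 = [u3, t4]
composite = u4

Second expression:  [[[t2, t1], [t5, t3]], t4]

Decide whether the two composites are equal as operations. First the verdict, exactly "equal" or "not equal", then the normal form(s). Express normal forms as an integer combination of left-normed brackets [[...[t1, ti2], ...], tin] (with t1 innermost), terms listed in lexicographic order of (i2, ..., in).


The first composite normalizes to -[[[[t1, t2], t3], t5], t4] + [[[[t1, t2], t5], t3], t4]
The second composite normalizes to [[[[t1, t2], t3], t5], t4] - [[[[t1, t2], t5], t3], t4]
No match — not equal.

not equal; the first gives -[[[[t1, t2], t3], t5], t4] + [[[[t1, t2], t5], t3], t4] and the second [[[[t1, t2], t3], t5], t4] - [[[[t1, t2], t5], t3], t4]


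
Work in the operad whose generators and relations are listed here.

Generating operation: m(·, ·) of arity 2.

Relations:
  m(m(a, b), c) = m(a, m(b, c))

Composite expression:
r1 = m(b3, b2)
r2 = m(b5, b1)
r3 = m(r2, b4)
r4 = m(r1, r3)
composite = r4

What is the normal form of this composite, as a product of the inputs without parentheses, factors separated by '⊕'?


b3 ⊕ b2 ⊕ b5 ⊕ b1 ⊕ b4


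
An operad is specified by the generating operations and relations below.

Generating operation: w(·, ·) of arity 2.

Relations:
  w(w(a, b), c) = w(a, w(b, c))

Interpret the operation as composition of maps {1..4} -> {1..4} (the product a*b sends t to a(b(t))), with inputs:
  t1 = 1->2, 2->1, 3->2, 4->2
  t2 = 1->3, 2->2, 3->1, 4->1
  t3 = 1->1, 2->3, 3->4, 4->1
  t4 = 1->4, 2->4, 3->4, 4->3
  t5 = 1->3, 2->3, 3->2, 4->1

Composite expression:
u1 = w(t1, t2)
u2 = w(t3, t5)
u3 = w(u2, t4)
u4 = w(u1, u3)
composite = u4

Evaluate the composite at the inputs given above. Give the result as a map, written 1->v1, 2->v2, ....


1->2, 2->2, 3->2, 4->2

w(t1, t2) = 1->2, 2->1, 3->2, 4->2
w(t3, t5) = 1->4, 2->4, 3->3, 4->1
w(w(t3, t5), t4) = 1->1, 2->1, 3->1, 4->3
w(w(t1, t2), w(w(t3, t5), t4)) = 1->2, 2->2, 3->2, 4->2


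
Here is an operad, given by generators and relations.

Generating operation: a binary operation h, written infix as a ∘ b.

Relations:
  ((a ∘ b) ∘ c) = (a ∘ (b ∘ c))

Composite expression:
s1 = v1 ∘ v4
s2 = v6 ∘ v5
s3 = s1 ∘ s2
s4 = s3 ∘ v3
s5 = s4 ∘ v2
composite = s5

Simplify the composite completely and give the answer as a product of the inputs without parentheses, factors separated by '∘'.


The h-tree's shape is irrelevant; the v-reading-order decides.
(v1 ∘ v4) unparenthesizes to v1 ∘ v4
(v6 ∘ v5) unparenthesizes to v6 ∘ v5
((v1 ∘ v4) ∘ (v6 ∘ v5)) unparenthesizes to v1 ∘ v4 ∘ v6 ∘ v5
(((v1 ∘ v4) ∘ (v6 ∘ v5)) ∘ v3) unparenthesizes to v1 ∘ v4 ∘ v6 ∘ v5 ∘ v3
((((v1 ∘ v4) ∘ (v6 ∘ v5)) ∘ v3) ∘ v2) unparenthesizes to v1 ∘ v4 ∘ v6 ∘ v5 ∘ v3 ∘ v2

v1 ∘ v4 ∘ v6 ∘ v5 ∘ v3 ∘ v2


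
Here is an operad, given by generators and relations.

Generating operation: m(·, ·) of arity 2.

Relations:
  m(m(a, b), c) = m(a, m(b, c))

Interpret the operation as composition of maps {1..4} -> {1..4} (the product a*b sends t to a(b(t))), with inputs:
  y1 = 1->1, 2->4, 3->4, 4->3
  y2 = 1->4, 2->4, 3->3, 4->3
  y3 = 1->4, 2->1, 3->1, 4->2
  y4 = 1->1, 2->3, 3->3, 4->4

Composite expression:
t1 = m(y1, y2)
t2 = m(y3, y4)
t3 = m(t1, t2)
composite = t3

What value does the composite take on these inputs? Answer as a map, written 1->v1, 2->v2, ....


m(y1, y2) = 1->3, 2->3, 3->4, 4->4
m(y3, y4) = 1->4, 2->1, 3->1, 4->2
m(m(y1, y2), m(y3, y4)) = 1->4, 2->3, 3->3, 4->3

1->4, 2->3, 3->3, 4->3


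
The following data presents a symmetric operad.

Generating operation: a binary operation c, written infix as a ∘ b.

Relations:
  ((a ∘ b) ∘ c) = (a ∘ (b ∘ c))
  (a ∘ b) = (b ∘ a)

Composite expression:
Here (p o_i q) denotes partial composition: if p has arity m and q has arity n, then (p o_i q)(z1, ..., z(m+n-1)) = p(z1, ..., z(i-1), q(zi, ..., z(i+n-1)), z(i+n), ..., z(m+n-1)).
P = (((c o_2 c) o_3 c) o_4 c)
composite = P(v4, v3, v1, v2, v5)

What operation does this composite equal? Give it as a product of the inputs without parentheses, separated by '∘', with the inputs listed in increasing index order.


v1 ∘ v2 ∘ v3 ∘ v4 ∘ v5

With c associative and commutative, the v-input set is all that matters.
(v2 ∘ v5) reduces to v2 ∘ v5
(v1 ∘ (v2 ∘ v5)) reduces to v1 ∘ v2 ∘ v5
(v3 ∘ (v1 ∘ (v2 ∘ v5))) reduces to v3 ∘ v1 ∘ v2 ∘ v5
(v4 ∘ (v3 ∘ (v1 ∘ (v2 ∘ v5)))) reduces to v4 ∘ v3 ∘ v1 ∘ v2 ∘ v5
the factors in increasing index order: v1 ∘ v2 ∘ v3 ∘ v4 ∘ v5


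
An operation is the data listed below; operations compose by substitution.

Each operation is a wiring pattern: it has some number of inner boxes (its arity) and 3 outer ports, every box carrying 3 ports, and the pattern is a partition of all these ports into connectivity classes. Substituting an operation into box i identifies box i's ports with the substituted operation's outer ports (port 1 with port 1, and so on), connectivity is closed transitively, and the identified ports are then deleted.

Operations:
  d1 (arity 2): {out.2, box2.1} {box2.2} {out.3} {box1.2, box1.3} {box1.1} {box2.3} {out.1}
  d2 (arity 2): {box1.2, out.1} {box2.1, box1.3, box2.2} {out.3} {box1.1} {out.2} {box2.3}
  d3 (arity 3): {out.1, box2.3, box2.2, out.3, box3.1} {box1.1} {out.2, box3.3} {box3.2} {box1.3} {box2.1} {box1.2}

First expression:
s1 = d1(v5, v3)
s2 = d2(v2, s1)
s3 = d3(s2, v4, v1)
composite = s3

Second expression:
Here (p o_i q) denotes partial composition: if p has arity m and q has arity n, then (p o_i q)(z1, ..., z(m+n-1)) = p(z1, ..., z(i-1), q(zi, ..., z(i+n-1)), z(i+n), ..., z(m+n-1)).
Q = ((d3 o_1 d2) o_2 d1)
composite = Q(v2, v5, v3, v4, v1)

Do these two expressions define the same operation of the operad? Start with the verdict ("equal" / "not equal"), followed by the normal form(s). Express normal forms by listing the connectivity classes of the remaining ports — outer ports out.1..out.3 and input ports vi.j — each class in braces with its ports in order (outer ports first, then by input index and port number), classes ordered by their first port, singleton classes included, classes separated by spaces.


equal; the common form is {out.1, out.3, v1.1, v4.2, v4.3} {out.2, v1.3} {v1.2} {v2.1} {v2.2} {v2.3, v3.1} {v3.2} {v3.3} {v4.1} {v5.1} {v5.2, v5.3}


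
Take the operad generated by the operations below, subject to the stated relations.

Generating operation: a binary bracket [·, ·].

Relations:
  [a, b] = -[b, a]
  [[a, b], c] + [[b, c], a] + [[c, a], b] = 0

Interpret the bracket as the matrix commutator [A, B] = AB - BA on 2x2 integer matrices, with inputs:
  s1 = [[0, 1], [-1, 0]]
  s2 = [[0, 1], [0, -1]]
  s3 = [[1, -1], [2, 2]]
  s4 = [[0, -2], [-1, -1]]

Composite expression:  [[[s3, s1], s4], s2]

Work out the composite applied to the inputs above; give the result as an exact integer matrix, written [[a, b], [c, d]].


[[3, -7], [-3, -3]]

[s3, s1] = [[-1, -1], [-1, 1]]
[[s3, s1], s4] = [[-1, 5], [-3, 1]]
[[[s3, s1], s4], s2] = [[3, -7], [-3, -3]]


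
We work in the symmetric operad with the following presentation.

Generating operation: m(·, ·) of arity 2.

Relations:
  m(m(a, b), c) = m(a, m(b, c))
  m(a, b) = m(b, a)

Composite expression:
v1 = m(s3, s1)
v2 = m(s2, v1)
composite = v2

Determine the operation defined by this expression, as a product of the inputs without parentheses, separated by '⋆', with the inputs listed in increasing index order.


Key point: m commutes, so take the s-inputs in any fixed order.
m(s3, s1) linearizes to s3 ⋆ s1
m(s2, m(s3, s1)) linearizes to s2 ⋆ s3 ⋆ s1
the factors in increasing index order: s1 ⋆ s2 ⋆ s3

s1 ⋆ s2 ⋆ s3


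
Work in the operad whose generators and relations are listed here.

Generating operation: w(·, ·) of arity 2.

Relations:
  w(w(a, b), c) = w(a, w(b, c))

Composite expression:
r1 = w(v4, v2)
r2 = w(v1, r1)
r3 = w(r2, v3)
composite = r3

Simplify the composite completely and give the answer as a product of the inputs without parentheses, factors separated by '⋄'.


Every regrouping of w is equal, so read the v-inputs in written order.
w(v4, v2) spells out as v4 ⋄ v2
w(v1, w(v4, v2)) spells out as v1 ⋄ v4 ⋄ v2
w(w(v1, w(v4, v2)), v3) spells out as v1 ⋄ v4 ⋄ v2 ⋄ v3

v1 ⋄ v4 ⋄ v2 ⋄ v3


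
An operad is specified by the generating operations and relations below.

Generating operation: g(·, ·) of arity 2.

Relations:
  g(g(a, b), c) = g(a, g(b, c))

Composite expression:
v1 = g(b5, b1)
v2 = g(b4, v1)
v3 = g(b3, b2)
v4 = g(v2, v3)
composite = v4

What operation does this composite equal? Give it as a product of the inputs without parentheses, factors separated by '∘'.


b4 ∘ b5 ∘ b1 ∘ b3 ∘ b2

Every regrouping of g is equal, so read the b-inputs in written order.
g(b5, b1) flattens to b5 ∘ b1
g(b4, g(b5, b1)) flattens to b4 ∘ b5 ∘ b1
g(b3, b2) flattens to b3 ∘ b2
g(g(b4, g(b5, b1)), g(b3, b2)) flattens to b4 ∘ b5 ∘ b1 ∘ b3 ∘ b2


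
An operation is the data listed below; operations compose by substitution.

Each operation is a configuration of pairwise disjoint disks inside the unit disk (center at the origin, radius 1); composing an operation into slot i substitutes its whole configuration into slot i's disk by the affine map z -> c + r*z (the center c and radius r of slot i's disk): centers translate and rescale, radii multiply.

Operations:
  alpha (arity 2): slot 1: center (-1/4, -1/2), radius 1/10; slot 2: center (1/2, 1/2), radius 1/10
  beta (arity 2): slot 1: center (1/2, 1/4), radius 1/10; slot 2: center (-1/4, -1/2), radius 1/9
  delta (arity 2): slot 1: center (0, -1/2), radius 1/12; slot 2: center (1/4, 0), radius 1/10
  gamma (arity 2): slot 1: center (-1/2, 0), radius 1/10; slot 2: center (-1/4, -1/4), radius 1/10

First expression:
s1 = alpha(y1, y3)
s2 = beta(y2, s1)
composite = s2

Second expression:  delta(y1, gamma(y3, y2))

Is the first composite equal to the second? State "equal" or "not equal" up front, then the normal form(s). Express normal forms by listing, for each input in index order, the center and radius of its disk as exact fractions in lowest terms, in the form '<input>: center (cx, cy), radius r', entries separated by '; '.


The first composite normalizes to y1: center (-5/18, -5/9), radius 1/90; y2: center (1/2, 1/4), radius 1/10; y3: center (-7/36, -4/9), radius 1/90
The second composite normalizes to y1: center (0, -1/2), radius 1/12; y2: center (9/40, -1/40), radius 1/100; y3: center (1/5, 0), radius 1/100
They disagree, so not equal.

not equal; the first gives y1: center (-5/18, -5/9), radius 1/90; y2: center (1/2, 1/4), radius 1/10; y3: center (-7/36, -4/9), radius 1/90 and the second y1: center (0, -1/2), radius 1/12; y2: center (9/40, -1/40), radius 1/100; y3: center (1/5, 0), radius 1/100


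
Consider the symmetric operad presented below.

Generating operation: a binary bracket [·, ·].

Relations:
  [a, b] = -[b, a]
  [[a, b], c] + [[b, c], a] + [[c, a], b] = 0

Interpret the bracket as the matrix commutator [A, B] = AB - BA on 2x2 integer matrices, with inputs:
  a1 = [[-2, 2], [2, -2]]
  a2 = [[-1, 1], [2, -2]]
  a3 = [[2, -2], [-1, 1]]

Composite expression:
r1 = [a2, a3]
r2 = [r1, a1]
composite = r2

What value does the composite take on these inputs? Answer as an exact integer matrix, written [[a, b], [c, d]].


[a2, a3] = [[3, -3], [3, -3]]
[[a2, a3], a1] = [[-12, 12], [-12, 12]]

[[-12, 12], [-12, 12]]


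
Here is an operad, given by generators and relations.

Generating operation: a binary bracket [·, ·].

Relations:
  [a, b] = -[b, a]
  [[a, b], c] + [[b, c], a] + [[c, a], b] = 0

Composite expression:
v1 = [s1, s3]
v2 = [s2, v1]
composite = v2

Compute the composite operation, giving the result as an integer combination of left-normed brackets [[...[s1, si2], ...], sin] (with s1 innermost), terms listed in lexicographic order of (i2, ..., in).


-[[s1, s3], s2]

In the tensor algebra, words opening s1 carry the s1-anchored form.
Composite bracket: [s2, [s1, s3]]
Applying ab - ba throughout gives 4 signed words (2^2 = 4).
Only words starting with s1 matter:
  sign of s1s3s2 is -1, so it contributes -[[s1, s3], s2]


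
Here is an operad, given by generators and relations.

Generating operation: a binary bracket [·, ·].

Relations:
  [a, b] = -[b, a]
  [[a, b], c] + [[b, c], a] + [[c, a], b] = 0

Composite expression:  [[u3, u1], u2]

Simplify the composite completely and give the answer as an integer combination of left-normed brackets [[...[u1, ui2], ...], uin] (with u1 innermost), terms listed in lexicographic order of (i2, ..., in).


A multilinear Lie element is pinned by u1-initial words (u1 innermost).
Composite bracket: [[u3, u1], u2]
The bracket unfolds into 4 signed words via [a, b] = ab - ba (2^2 = 4).
Keep just the words that open with u1:
  u1u3u2 (sign -1) contributes -[[u1, u3], u2]

-[[u1, u3], u2]


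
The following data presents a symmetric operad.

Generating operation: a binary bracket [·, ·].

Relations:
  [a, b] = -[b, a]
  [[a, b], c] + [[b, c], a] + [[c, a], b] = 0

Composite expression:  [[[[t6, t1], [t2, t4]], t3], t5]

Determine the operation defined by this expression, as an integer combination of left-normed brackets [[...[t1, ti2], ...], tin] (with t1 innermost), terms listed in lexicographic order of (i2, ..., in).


-[[[[[t1, t6], t2], t4], t3], t5] + [[[[[t1, t6], t4], t2], t3], t5]

In the tensor algebra, words opening t1 carry the t1-anchored form.
Composite bracket: [[[[t6, t1], [t2, t4]], t3], t5]
Each bracket splits as ab - ba, giving 32 signed words (2^5 = 32).
Keep just the words that open with t1:
  from t1t6t2t4t3t5, sign -1: term -[[[[[t1, t6], t2], t4], t3], t5]
  from t1t6t4t2t3t5, sign +1: term +[[[[[t1, t6], t4], t2], t3], t5]


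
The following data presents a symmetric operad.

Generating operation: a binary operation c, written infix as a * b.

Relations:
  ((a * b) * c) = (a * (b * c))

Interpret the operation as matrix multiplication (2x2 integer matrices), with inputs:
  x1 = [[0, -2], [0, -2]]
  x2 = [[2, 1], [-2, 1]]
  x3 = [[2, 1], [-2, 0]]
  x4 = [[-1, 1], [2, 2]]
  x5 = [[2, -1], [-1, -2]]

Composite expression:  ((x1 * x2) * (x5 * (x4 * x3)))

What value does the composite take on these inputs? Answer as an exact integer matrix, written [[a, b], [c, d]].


[[-40, -10], [-40, -10]]


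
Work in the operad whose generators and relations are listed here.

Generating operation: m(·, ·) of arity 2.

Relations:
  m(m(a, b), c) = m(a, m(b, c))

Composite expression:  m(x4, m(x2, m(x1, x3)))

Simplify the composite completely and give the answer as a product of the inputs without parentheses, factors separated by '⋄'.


Key point: m is associative — brackets drop, the x-order remains.
m(x1, x3) flattens to x1 ⋄ x3
m(x2, m(x1, x3)) flattens to x2 ⋄ x1 ⋄ x3
m(x4, m(x2, m(x1, x3))) flattens to x4 ⋄ x2 ⋄ x1 ⋄ x3

x4 ⋄ x2 ⋄ x1 ⋄ x3


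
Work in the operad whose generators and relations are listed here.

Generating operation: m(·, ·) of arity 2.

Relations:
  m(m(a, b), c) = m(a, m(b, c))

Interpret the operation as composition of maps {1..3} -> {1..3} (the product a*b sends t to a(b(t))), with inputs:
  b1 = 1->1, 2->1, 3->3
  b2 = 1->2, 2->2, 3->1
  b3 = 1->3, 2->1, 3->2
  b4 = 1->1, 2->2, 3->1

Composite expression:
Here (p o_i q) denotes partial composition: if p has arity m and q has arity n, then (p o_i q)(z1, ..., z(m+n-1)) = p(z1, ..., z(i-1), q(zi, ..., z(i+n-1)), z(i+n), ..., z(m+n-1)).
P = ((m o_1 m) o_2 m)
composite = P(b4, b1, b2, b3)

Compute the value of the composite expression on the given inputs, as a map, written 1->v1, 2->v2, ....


1->1, 2->1, 3->1

m(b1, b2) = 1->1, 2->1, 3->1
m(b4, m(b1, b2)) = 1->1, 2->1, 3->1
m(m(b4, m(b1, b2)), b3) = 1->1, 2->1, 3->1


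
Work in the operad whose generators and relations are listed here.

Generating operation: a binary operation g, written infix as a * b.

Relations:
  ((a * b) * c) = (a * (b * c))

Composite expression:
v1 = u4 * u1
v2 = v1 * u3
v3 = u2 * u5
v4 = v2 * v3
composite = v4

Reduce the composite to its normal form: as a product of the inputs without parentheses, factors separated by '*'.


The g-tree's shape is irrelevant; the u-reading-order decides.
(u4 * u1) spells out as u4 * u1
((u4 * u1) * u3) spells out as u4 * u1 * u3
(u2 * u5) spells out as u2 * u5
(((u4 * u1) * u3) * (u2 * u5)) spells out as u4 * u1 * u3 * u2 * u5

u4 * u1 * u3 * u2 * u5


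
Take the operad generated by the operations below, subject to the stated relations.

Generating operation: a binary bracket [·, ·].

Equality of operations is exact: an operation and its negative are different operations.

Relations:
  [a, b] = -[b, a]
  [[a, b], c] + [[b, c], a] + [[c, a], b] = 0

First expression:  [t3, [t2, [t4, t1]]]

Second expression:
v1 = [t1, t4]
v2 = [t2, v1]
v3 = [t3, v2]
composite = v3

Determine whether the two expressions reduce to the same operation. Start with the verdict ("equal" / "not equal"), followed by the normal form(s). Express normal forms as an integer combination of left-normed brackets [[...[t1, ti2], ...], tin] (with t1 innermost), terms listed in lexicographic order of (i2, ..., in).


not equal: they reduce to -[[[t1, t4], t2], t3] and [[[t1, t4], t2], t3]


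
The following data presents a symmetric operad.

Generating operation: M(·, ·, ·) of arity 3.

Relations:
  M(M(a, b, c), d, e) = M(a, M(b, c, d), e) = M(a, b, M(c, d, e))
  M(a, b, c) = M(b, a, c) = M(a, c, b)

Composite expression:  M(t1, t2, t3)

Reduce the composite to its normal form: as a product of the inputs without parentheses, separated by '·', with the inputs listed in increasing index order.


t1 · t2 · t3

Reordering under M is free, so list the t-inputs canonically.
M(t1, t2, t3) unparenthesizes to t1 · t2 · t3
the factors in increasing index order: t1 · t2 · t3


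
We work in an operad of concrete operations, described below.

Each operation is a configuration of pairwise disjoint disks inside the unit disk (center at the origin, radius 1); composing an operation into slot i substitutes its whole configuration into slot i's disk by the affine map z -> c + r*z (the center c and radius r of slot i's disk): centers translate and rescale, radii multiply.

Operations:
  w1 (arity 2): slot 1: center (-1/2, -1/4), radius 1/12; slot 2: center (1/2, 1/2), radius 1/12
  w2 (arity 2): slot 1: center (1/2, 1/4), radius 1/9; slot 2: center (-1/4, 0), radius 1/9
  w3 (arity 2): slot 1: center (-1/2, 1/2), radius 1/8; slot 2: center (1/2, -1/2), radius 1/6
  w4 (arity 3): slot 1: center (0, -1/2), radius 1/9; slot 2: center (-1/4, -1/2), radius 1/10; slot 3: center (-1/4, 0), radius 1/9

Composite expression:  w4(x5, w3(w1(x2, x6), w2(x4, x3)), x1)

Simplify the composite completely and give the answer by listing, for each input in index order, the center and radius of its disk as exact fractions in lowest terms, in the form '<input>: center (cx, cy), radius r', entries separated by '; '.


Only the slot chain above each x matters under w4; compose those maps.
tracing x5 down its 1-map path: center (0, -1/2), radius 1/9
tracing x2 down its 3-map path: center (-49/160, -29/64), radius 1/960
tracing x6 down its 3-map path: center (-47/160, -71/160), radius 1/960
tracing x4 down its 3-map path: center (-23/120, -131/240), radius 1/540
tracing x3 down its 3-map path: center (-49/240, -11/20), radius 1/540
tracing x1 down its 1-map path: center (-1/4, 0), radius 1/9

x1: center (-1/4, 0), radius 1/9; x2: center (-49/160, -29/64), radius 1/960; x3: center (-49/240, -11/20), radius 1/540; x4: center (-23/120, -131/240), radius 1/540; x5: center (0, -1/2), radius 1/9; x6: center (-47/160, -71/160), radius 1/960


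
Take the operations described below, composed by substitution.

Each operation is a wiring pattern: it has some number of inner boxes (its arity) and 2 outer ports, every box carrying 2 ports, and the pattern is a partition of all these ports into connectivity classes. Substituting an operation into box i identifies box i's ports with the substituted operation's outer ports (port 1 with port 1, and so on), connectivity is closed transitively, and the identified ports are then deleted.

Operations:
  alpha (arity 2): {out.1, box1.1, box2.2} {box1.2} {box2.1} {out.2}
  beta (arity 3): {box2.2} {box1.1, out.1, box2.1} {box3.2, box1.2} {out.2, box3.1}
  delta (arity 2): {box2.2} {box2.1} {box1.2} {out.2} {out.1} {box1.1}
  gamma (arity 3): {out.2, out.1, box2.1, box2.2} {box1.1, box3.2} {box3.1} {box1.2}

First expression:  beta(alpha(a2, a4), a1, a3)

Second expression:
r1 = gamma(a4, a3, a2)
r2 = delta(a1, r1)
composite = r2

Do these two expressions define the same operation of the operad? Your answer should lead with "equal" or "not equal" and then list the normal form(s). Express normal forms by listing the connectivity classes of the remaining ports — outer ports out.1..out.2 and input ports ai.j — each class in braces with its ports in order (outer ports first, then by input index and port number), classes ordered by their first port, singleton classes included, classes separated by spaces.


not equal; the first gives {out.1, a1.1, a2.1, a4.2} {out.2, a3.1} {a1.2} {a2.2} {a3.2} {a4.1} and the second {out.1} {out.2} {a1.1} {a1.2} {a2.1} {a2.2, a4.1} {a3.1, a3.2} {a4.2}

The first expression, normalized: {out.1, a1.1, a2.1, a4.2} {out.2, a3.1} {a1.2} {a2.2} {a3.2} {a4.1}
The second expression, normalized: {out.1} {out.2} {a1.1} {a1.2} {a2.1} {a2.2, a4.1} {a3.1, a3.2} {a4.2}
No match — not equal.


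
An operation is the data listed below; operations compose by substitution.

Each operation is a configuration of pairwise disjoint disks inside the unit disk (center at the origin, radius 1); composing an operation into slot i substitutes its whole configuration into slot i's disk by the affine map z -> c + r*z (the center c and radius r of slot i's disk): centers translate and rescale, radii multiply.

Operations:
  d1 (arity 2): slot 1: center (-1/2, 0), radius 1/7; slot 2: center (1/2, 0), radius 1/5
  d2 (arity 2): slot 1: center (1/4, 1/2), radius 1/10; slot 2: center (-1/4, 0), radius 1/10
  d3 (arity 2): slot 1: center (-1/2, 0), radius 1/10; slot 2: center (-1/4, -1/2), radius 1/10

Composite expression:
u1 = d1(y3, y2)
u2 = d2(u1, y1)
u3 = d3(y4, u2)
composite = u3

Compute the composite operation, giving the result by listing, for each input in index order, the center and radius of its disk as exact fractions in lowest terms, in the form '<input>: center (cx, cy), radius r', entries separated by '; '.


y1: center (-11/40, -1/2), radius 1/100; y2: center (-11/50, -9/20), radius 1/500; y3: center (-23/100, -9/20), radius 1/700; y4: center (-1/2, 0), radius 1/10

Nesting under d3 composes maps z -> c + r*z down each y-path.
tracing y4 down its 1-map path: center (-1/2, 0), radius 1/10
tracing y3 down its 3-map path: center (-23/100, -9/20), radius 1/700
tracing y2 down its 3-map path: center (-11/50, -9/20), radius 1/500
tracing y1 down its 2-map path: center (-11/40, -1/2), radius 1/100


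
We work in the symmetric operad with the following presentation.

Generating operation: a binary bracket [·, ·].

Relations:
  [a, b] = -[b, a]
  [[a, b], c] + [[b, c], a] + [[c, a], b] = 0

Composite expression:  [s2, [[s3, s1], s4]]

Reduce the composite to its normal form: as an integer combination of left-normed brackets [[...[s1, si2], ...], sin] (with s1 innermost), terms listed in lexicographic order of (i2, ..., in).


[[[s1, s3], s4], s2]

A multilinear Lie element is pinned by s1-initial words (s1 innermost).
Composite bracket: [s2, [[s3, s1], s4]]
Expanding via [a, b] = ab - ba: 8 signed words (2^3 = 8).
Keep just the words that open with s1:
  s1s3s4s2 appears with sign +1, giving the term +[[[s1, s3], s4], s2]


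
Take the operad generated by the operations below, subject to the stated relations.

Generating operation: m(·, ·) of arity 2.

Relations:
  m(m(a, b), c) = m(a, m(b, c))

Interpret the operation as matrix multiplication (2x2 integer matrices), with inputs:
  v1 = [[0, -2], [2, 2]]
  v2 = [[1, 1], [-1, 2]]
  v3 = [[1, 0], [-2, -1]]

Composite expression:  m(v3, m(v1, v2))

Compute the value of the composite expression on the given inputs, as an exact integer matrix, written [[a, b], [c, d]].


[[2, -4], [-4, 2]]

m(v1, v2) = [[2, -4], [0, 6]]
m(v3, m(v1, v2)) = [[2, -4], [-4, 2]]


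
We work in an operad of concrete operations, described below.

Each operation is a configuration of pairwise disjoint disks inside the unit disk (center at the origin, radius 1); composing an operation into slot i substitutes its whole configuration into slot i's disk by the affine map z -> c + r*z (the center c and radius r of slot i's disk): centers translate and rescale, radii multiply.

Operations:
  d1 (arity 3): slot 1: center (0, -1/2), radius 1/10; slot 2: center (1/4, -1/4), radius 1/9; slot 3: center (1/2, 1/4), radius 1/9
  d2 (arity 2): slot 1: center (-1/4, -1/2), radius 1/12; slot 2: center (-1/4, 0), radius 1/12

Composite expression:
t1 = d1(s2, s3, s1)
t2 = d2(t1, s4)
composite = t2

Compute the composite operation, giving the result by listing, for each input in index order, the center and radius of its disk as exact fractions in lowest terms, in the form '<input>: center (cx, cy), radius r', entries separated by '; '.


Follow each s-input down from d2: c' goes to c + r*c', radius to r*r'.
input s2: composing its 2 substitution steps yields center (-1/4, -13/24), radius 1/120
input s3: composing its 2 substitution steps yields center (-11/48, -25/48), radius 1/108
input s1: composing its 2 substitution steps yields center (-5/24, -23/48), radius 1/108
input s4: composing its 1 substitution step yields center (-1/4, 0), radius 1/12

s1: center (-5/24, -23/48), radius 1/108; s2: center (-1/4, -13/24), radius 1/120; s3: center (-11/48, -25/48), radius 1/108; s4: center (-1/4, 0), radius 1/12


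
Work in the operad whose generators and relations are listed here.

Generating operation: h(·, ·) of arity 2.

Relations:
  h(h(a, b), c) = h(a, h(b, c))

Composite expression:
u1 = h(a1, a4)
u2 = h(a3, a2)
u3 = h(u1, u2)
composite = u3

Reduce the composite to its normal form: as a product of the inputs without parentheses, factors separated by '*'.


a1 * a4 * a3 * a2

The h-tree's shape is irrelevant; the a-reading-order decides.
h(a1, a4) unparenthesizes to a1 * a4
h(a3, a2) unparenthesizes to a3 * a2
h(h(a1, a4), h(a3, a2)) unparenthesizes to a1 * a4 * a3 * a2


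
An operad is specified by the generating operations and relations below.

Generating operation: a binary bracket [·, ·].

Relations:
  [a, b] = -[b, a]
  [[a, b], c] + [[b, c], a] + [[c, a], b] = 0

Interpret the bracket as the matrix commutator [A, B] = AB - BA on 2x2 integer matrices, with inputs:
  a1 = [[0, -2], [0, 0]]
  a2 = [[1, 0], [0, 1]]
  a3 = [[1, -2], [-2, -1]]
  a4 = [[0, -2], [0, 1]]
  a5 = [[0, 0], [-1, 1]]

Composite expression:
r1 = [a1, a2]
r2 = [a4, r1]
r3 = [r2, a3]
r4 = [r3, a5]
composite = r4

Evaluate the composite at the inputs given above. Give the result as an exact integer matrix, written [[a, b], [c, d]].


[[0, 0], [0, 0]]

[a1, a2] = [[0, 0], [0, 0]]
[a4, [a1, a2]] = [[0, 0], [0, 0]]
[[a4, [a1, a2]], a3] = [[0, 0], [0, 0]]
[[[a4, [a1, a2]], a3], a5] = [[0, 0], [0, 0]]


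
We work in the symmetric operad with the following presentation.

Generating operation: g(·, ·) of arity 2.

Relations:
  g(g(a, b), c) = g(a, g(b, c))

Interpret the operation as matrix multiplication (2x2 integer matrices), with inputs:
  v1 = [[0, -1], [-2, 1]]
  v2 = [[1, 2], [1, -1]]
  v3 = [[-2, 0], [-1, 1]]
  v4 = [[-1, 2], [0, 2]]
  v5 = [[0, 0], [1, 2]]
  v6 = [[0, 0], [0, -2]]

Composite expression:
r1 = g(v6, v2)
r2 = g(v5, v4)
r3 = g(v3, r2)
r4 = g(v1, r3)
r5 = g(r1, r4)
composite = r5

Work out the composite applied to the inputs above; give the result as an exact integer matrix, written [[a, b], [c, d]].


[[0, 0], [-4, 24]]


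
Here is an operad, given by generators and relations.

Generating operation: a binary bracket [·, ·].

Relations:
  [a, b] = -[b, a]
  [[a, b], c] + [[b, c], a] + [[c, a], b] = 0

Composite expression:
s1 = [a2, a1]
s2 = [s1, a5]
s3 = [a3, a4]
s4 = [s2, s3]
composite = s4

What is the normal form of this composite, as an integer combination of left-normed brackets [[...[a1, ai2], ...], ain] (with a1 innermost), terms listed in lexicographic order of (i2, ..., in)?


-[[[[a1, a2], a5], a3], a4] + [[[[a1, a2], a5], a4], a3]

A multilinear Lie element is pinned by a1-initial words (a1 innermost).
Composite bracket: [[[a2, a1], a5], [a3, a4]]
Expanding via [a, b] = ab - ba: 16 signed words (2^4 = 16).
The a1-initial words carry the normal form:
  sign of a1a2a5a3a4 is -1, so it contributes -[[[[a1, a2], a5], a3], a4]
  sign of a1a2a5a4a3 is +1, so it contributes +[[[[a1, a2], a5], a4], a3]


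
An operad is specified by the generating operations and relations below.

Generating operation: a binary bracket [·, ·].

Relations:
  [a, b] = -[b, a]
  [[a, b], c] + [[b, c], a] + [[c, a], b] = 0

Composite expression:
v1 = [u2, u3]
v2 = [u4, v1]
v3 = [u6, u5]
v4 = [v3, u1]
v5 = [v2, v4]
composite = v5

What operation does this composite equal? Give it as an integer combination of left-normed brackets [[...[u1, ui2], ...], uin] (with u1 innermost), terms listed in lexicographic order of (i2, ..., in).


[[[[[u1, u5], u6], u2], u3], u4] - [[[[[u1, u5], u6], u3], u2], u4] - [[[[[u1, u5], u6], u4], u2], u3] + [[[[[u1, u5], u6], u4], u3], u2] - [[[[[u1, u6], u5], u2], u3], u4] + [[[[[u1, u6], u5], u3], u2], u4] + [[[[[u1, u6], u5], u4], u2], u3] - [[[[[u1, u6], u5], u4], u3], u2]

Antisymmetry and Jacobi reduce to u1-anchored left-normed brackets.
Composite bracket: [[u4, [u2, u3]], [[u6, u5], u1]]
Expanding via [a, b] = ab - ba: 32 signed words (2^5 = 32).
Coefficients come from the u1-initial words:
  sign of u1u5u6u2u3u4 is +1, so it contributes +[[[[[u1, u5], u6], u2], u3], u4]
  sign of u1u5u6u3u2u4 is -1, so it contributes -[[[[[u1, u5], u6], u3], u2], u4]
  sign of u1u5u6u4u2u3 is -1, so it contributes -[[[[[u1, u5], u6], u4], u2], u3]
  sign of u1u5u6u4u3u2 is +1, so it contributes +[[[[[u1, u5], u6], u4], u3], u2]
  sign of u1u6u5u2u3u4 is -1, so it contributes -[[[[[u1, u6], u5], u2], u3], u4]
  sign of u1u6u5u3u2u4 is +1, so it contributes +[[[[[u1, u6], u5], u3], u2], u4]
  sign of u1u6u5u4u2u3 is +1, so it contributes +[[[[[u1, u6], u5], u4], u2], u3]
  sign of u1u6u5u4u3u2 is -1, so it contributes -[[[[[u1, u6], u5], u4], u3], u2]


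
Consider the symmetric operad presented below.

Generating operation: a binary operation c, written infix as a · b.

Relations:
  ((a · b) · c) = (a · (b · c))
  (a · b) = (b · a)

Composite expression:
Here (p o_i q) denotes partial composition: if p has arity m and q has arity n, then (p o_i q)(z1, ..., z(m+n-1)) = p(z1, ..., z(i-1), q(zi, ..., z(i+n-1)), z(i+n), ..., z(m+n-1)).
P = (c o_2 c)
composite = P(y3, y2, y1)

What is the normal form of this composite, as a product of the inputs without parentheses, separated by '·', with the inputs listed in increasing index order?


Shape and order are irrelevant to c; the y-input set decides.
(y2 · y1) linearizes to y2 · y1
(y3 · (y2 · y1)) linearizes to y3 · y2 · y1
commutativity sorts the factors: y1 · y2 · y3

y1 · y2 · y3


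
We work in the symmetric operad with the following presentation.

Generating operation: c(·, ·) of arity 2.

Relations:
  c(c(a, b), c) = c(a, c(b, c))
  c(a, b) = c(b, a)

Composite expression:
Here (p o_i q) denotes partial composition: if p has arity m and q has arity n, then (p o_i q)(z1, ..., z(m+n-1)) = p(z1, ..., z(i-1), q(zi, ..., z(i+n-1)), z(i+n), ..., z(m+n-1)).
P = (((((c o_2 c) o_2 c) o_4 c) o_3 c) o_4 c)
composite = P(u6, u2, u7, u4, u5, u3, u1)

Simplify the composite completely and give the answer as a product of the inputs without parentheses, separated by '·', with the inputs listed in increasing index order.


Any arrangement under c is one operation, so sort the u-inputs.
c(u4, u5) flattens to u4 · u5
c(u7, c(u4, u5)) flattens to u7 · u4 · u5
c(u2, c(u7, c(u4, u5))) flattens to u2 · u7 · u4 · u5
c(u3, u1) flattens to u3 · u1
c(c(u2, c(u7, c(u4, u5))), c(u3, u1)) flattens to u2 · u7 · u4 · u5 · u3 · u1
c(u6, c(c(u2, c(u7, c(u4, u5))), c(u3, u1))) flattens to u6 · u2 · u7 · u4 · u5 · u3 · u1
reordering the factors by index: u1 · u2 · u3 · u4 · u5 · u6 · u7

u1 · u2 · u3 · u4 · u5 · u6 · u7


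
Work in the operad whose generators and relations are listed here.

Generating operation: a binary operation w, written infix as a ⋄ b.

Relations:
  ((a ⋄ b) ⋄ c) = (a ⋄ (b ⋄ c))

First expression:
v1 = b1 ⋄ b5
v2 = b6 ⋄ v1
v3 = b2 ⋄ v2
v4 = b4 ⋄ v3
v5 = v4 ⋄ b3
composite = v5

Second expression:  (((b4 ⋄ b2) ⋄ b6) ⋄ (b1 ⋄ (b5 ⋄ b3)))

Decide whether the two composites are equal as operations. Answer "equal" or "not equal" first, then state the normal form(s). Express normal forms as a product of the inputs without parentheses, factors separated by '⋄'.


equal; both compose to b4 ⋄ b2 ⋄ b6 ⋄ b1 ⋄ b5 ⋄ b3


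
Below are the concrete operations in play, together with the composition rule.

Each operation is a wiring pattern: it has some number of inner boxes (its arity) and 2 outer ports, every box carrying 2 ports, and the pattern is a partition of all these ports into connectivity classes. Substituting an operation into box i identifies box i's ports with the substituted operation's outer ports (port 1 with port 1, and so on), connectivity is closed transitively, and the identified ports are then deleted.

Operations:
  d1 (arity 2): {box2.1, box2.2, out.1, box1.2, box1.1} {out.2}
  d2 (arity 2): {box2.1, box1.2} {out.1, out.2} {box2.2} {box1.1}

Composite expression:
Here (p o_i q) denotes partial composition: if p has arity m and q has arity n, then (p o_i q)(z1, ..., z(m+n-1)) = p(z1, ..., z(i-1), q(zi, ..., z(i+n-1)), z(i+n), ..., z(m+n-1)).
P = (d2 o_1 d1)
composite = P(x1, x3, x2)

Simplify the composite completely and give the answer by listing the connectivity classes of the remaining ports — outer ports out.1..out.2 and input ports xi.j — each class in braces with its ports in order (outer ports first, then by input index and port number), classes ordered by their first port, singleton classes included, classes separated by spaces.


Substituting into d2 glues patterns; closure does the rest.
d1 over (x1, x3) gives {out.1, x1.1, x1.2, x3.1, x3.2} {out.2}, out.j being that stage's outer ports
d2 over (x1, x3, x2) gives {out.1, out.2} {x1.1, x1.2, x3.1, x3.2} {x2.1} {x2.2}, out.j being that stage's outer ports

{out.1, out.2} {x1.1, x1.2, x3.1, x3.2} {x2.1} {x2.2}


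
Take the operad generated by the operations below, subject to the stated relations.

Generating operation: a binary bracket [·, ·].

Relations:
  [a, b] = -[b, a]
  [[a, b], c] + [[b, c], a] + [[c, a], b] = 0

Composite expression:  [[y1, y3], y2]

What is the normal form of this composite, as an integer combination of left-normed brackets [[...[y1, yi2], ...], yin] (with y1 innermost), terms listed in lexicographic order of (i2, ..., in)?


Left-normed coefficients sit on the y1-initial expansion words.
Composite bracket: [[y1, y3], y2]
Under [a, b] = ab - ba we get 4 signed associative words (2^2 = 4).
Only words starting with y1 matter:
  sign of y1y3y2 is +1, so it contributes +[[y1, y3], y2]

[[y1, y3], y2]


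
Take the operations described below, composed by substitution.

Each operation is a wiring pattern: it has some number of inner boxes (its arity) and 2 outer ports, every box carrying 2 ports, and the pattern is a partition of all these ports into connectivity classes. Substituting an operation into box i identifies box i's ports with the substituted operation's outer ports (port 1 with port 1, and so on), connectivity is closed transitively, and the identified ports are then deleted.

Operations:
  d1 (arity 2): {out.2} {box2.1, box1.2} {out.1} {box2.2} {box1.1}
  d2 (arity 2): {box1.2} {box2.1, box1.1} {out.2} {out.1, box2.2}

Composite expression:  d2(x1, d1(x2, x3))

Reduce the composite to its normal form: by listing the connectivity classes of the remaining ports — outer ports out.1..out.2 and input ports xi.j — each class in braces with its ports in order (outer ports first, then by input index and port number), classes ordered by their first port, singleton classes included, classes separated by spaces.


{out.1} {out.2} {x1.1} {x1.2} {x2.1} {x2.2, x3.1} {x3.2}

After gluing at d2, chains via deleted ports link the x-ports.
d1 over (x2, x3) gives {out.1} {out.2} {x2.1} {x2.2, x3.1} {x3.2}, out.j being that stage's outer ports
d2 over (x1, x2, x3) gives {out.1} {out.2} {x1.1} {x1.2} {x2.1} {x2.2, x3.1} {x3.2}, out.j being that stage's outer ports


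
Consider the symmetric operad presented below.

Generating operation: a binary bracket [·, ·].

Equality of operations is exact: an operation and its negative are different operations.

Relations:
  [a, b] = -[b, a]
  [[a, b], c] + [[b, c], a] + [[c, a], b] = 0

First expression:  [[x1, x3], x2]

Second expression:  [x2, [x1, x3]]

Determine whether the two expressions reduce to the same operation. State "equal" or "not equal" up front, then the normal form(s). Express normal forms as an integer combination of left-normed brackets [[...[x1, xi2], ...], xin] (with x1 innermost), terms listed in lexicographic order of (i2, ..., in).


not equal — first [[x1, x3], x2], second -[[x1, x3], x2]

In normal form, the first expression is [[x1, x3], x2]
In normal form, the second expression is -[[x1, x3], x2]
No match — not equal.


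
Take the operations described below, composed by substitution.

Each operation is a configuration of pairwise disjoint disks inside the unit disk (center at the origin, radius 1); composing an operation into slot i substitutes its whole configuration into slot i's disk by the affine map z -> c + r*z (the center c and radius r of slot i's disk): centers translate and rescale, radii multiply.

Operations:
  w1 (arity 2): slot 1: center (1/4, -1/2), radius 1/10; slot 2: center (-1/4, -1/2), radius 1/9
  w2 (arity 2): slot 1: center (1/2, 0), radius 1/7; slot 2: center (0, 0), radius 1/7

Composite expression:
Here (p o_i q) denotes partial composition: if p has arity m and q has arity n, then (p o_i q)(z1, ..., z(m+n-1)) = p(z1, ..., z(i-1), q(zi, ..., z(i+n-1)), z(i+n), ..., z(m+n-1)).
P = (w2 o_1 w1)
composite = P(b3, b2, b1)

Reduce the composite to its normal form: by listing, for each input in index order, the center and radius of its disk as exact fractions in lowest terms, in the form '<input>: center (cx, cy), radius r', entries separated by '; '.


b1: center (0, 0), radius 1/7; b2: center (13/28, -1/14), radius 1/63; b3: center (15/28, -1/14), radius 1/70

Below w2, radii multiply path by path; the b-disk centers shift.
b3 passes through 2 substitutions, ending at center (15/28, -1/14), radius 1/70
b2 passes through 2 substitutions, ending at center (13/28, -1/14), radius 1/63
b1 passes through 1 substitution, ending at center (0, 0), radius 1/7
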